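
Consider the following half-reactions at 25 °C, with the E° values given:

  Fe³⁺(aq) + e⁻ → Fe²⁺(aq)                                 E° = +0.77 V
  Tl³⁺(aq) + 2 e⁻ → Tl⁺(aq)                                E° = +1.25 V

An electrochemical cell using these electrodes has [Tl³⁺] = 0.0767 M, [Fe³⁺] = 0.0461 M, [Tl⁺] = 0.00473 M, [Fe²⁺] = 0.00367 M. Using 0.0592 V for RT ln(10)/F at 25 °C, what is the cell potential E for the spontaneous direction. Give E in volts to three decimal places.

Tl³⁺/Tl⁺ is the cathode (higher E°), Fe³⁺/Fe²⁺ the anode: E°cell = +1.25 − (+0.77) = +0.48 V, n = 2.
Overall: Tl³⁺(aq) + 2 Fe²⁺(aq) → Tl⁺(aq) + 2 Fe³⁺(aq)
Q = [Tl⁺]·[Fe³⁺]^2 / ([Tl³⁺]·[Fe²⁺]^2); log Q = 0.988.
E = E° − (0.0592/n) log Q = +0.48 − (0.0592/2)(0.988) = +0.451 V.

+0.451 V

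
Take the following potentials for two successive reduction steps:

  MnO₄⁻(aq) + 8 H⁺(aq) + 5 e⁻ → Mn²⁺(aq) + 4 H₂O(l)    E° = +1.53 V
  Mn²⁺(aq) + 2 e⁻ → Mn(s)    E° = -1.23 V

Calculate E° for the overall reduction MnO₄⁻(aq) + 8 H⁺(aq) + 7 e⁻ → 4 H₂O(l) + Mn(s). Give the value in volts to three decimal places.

Standard free energies of sequential steps add: ΔG°₃ = ΔG°₁ + ΔG°₂, so n₃E°₃ = n₁E°₁ + n₂E°₂.
E°₃ = (5×+1.53 + 2×-1.23) / 7 = (+5.190) / 7 = +0.741 V.

+0.741 V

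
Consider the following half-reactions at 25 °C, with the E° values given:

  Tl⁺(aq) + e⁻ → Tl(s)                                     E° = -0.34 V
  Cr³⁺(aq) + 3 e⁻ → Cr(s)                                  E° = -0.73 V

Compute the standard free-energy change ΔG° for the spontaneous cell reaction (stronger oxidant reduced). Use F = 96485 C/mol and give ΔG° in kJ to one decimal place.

-112.9 kJ

Tl⁺/Tl (E° = -0.34 V) is the cathode; Cr³⁺/Cr (E° = -0.73 V) is the anode, so E°cell = +0.39 V.
Balancing electrons gives n = 3 (lcm of 1 and 3).
ΔG° = −nFE° = −(3)(96485)(+0.39) = -112,887 J = -112.9 kJ.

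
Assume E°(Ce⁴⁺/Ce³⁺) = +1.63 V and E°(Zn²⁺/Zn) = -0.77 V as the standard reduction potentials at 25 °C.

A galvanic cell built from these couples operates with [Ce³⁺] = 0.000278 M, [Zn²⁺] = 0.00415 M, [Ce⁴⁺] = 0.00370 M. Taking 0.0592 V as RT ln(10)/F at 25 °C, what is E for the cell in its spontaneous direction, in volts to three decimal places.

+2.537 V

Ce⁴⁺/Ce³⁺ is the cathode (higher E°), Zn²⁺/Zn the anode: E°cell = +1.63 − (-0.77) = +2.40 V, n = 2.
Overall: 2 Ce⁴⁺(aq) + Zn(s) → 2 Ce³⁺(aq) + Zn²⁺(aq)
Q = [Ce³⁺]^2·[Zn²⁺] / ([Ce⁴⁺]^2); log Q = -4.630.
E = E° − (0.0592/n) log Q = +2.40 − (0.0592/2)(-4.630) = +2.537 V.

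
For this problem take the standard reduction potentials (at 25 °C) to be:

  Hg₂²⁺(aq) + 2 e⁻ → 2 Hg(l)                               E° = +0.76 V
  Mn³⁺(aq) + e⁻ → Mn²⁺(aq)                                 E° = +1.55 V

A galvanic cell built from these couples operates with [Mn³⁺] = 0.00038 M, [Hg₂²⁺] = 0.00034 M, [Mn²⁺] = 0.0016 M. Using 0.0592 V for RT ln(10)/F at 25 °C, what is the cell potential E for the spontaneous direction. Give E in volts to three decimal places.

+0.856 V

Mn³⁺/Mn²⁺ is the cathode (higher E°), Hg₂²⁺/Hg the anode: E°cell = +1.55 − (+0.76) = +0.79 V, n = 2.
Overall: 2 Mn³⁺(aq) + 2 Hg(l) → 2 Mn²⁺(aq) + Hg₂²⁺(aq)
Q = [Mn²⁺]^2·[Hg₂²⁺] / ([Mn³⁺]^2); log Q = -2.220.
E = E° − (0.0592/n) log Q = +0.79 − (0.0592/2)(-2.220) = +0.856 V.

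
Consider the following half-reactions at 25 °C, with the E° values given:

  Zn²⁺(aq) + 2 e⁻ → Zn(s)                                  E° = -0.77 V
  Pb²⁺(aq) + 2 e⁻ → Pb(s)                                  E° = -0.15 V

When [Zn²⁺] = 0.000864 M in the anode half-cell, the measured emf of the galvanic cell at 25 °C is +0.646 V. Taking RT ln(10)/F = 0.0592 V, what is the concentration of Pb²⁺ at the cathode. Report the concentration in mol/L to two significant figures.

Pb²⁺/Pb is the cathode, Zn²⁺/Zn the anode: E°cell = +0.62 V, n = 2.
Overall reaction: Pb²⁺(aq) + Zn(s) → Pb(s) + Zn²⁺(aq); Q = [Zn²⁺]^1/[Pb²⁺]^1.
From E = E° − (0.0592/n) log Q: log Q = (E° − E)·n/0.0592 = (+0.62 − (+0.646))·2/0.0592 = -0.8784.
So 1·log[Pb²⁺] = 1·log(0.000864) − log Q = -3.0635 − (-0.8784) = -2.1851; [Pb²⁺] = 10^(-2.1851) ≈ 0.0065 M.

0.0065 M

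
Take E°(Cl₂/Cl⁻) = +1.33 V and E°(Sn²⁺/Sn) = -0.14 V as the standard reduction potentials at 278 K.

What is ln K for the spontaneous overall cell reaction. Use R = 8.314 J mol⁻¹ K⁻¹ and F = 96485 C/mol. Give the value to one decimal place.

122.7

Cathode: Cl₂/Cl⁻; anode: Sn²⁺/Sn. E°cell = (+1.33) − (-0.14) = +1.47 V, with n = 2.
ΔG° = −nFE° = −RT ln K, so ln K = nFE°/(RT) = (2)(96485)(+1.47) / ((8.314)(278)) = 122.730.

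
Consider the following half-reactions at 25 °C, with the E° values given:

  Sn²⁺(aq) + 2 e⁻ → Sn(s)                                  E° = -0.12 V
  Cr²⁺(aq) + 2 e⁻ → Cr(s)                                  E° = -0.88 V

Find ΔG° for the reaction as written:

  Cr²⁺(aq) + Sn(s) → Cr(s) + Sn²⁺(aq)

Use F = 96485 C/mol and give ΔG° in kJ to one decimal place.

As written, Cr²⁺/Cr is reduced (cathode) and Sn²⁺/Sn is oxidised (anode), so E°cell = (-0.88) − (-0.12) = -0.76 V.
Balancing electrons gives n = 2.
ΔG° = −nFE° = −(2)(96485)(-0.76) = 146,657 J = +146.7 kJ.

+146.7 kJ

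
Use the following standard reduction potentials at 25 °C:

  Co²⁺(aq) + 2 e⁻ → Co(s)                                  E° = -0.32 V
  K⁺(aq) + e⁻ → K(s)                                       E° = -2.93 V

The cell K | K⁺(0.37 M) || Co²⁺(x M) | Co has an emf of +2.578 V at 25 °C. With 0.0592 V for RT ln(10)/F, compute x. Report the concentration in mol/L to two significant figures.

Co²⁺/Co is the cathode, K⁺/K the anode: E°cell = +2.61 V, n = 2.
Overall reaction: Co²⁺(aq) + 2 K(s) → Co(s) + 2 K⁺(aq); Q = [K⁺]^2/[Co²⁺]^1.
From E = E° − (0.0592/n) log Q: log Q = (E° − E)·n/0.0592 = (+2.61 − (+2.578))·2/0.0592 = 1.0811.
So 1·log[Co²⁺] = 2·log(0.37) − log Q = -0.8636 − (1.0811) = -1.9447; [Co²⁺] = 10^(-1.9447) ≈ 0.011 M.

0.011 M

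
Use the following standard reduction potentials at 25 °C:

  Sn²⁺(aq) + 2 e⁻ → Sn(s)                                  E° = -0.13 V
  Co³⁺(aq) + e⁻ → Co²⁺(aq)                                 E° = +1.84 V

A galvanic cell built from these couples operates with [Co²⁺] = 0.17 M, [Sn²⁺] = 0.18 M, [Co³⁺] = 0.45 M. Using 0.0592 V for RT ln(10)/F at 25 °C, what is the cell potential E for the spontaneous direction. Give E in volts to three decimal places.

+2.017 V

Co³⁺/Co²⁺ is the cathode (higher E°), Sn²⁺/Sn the anode: E°cell = +1.84 − (-0.13) = +1.97 V, n = 2.
Overall: 2 Co³⁺(aq) + Sn(s) → 2 Co²⁺(aq) + Sn²⁺(aq)
Q = [Co²⁺]^2·[Sn²⁺] / ([Co³⁺]^2); log Q = -1.590.
E = E° − (0.0592/n) log Q = +1.97 − (0.0592/2)(-1.590) = +2.017 V.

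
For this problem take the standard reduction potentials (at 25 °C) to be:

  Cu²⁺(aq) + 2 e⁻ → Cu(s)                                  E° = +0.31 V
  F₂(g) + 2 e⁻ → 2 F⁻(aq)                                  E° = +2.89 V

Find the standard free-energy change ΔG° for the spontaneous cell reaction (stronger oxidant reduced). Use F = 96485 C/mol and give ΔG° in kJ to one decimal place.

F₂/F⁻ (E° = +2.89 V) is the cathode; Cu²⁺/Cu (E° = +0.31 V) is the anode, so E°cell = +2.58 V.
Balancing electrons gives n = 2 (lcm of 2 and 2).
ΔG° = −nFE° = −(2)(96485)(+2.58) = -497,863 J = -497.9 kJ.

-497.9 kJ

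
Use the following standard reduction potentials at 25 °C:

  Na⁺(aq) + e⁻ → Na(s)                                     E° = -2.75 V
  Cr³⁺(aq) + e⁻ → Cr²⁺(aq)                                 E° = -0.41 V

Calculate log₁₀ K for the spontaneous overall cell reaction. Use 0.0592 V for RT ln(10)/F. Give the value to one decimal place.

Cathode: Cr³⁺/Cr²⁺; anode: Na⁺/Na. E°cell = +2.34 V, n = 1.
log K = nE°cell / 0.0592 = (1)(+2.34) / 0.0592 = 39.5.

39.5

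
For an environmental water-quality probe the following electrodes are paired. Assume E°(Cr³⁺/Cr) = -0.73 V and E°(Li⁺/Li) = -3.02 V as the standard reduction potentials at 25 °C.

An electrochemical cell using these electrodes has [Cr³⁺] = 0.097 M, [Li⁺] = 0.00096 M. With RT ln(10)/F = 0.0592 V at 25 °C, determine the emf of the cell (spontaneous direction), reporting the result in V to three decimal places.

+2.449 V

Cr³⁺/Cr is the cathode (higher E°), Li⁺/Li the anode: E°cell = -0.73 − (-3.02) = +2.29 V, n = 3.
Overall: Cr³⁺(aq) + 3 Li(s) → Cr(s) + 3 Li⁺(aq)
Q = [Li⁺]^3 / ([Cr³⁺]); log Q = -8.040.
E = E° − (0.0592/n) log Q = +2.29 − (0.0592/3)(-8.040) = +2.449 V.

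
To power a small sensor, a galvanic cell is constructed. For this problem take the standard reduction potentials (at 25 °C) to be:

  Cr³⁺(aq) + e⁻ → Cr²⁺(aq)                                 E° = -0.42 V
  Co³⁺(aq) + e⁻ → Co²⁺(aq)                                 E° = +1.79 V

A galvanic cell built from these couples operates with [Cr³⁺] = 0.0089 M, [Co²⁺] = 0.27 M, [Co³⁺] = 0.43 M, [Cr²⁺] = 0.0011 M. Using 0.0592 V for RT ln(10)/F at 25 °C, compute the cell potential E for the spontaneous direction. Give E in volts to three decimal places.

+2.168 V

Co³⁺/Co²⁺ is the cathode (higher E°), Cr³⁺/Cr²⁺ the anode: E°cell = +1.79 − (-0.42) = +2.21 V, n = 1.
Overall: Co³⁺(aq) + Cr²⁺(aq) → Co²⁺(aq) + Cr³⁺(aq)
Q = [Co²⁺]·[Cr³⁺] / ([Co³⁺]·[Cr²⁺]); log Q = 0.706.
E = E° − (0.0592/n) log Q = +2.21 − (0.0592/1)(0.706) = +2.168 V.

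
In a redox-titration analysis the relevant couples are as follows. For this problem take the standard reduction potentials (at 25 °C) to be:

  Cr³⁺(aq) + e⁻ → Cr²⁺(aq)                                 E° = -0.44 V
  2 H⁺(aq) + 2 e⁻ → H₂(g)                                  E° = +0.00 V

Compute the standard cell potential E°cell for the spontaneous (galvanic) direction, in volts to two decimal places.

The H⁺/H₂ couple has the higher reduction potential, so it is the cathode; Cr³⁺/Cr²⁺ is oxidised at the anode.
E°cell = E°(cathode) − E°(anode) = (+0.00) − (-0.44) = +0.44 V.
Since E°cell > 0, the reaction is spontaneous under standard conditions.

+0.44 V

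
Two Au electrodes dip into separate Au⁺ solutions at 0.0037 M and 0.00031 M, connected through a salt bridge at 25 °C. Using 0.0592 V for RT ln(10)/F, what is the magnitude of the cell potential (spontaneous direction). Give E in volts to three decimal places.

For a concentration cell E°cell = 0. The 0.0037 M side is the cathode (reduction is favoured where [Au⁺] is higher).
With n = 1, E = −(0.0592/1) log([Au⁺]ₐₙ/[Au⁺]꜀ₐₜ) = −(0.0592/1) log(0.00031/0.0037) = −(0.0592/1)(-1.077) = +0.064 V.

+0.064 V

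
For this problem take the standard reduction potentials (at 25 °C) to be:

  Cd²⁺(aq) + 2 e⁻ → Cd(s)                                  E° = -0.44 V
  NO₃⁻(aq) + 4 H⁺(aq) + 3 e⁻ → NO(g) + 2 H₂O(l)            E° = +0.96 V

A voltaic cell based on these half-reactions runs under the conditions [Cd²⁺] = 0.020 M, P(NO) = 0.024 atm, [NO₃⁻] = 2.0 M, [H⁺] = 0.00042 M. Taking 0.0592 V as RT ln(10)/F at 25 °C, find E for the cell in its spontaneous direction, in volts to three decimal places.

+1.222 V

NO₃⁻/NO is the cathode (higher E°), Cd²⁺/Cd the anode: E°cell = +0.96 − (-0.44) = +1.40 V, n = 6.
Overall: 2 NO₃⁻(aq) + 8 H⁺(aq) + 3 Cd(s) → 2 NO(g) + 4 H₂O(l) + 3 Cd²⁺(aq)
Q = P(NO)^2·[Cd²⁺]^3 / ([NO₃⁻]^2·[H⁺]^8); log Q = 18.075.
E = E° − (0.0592/n) log Q = +1.40 − (0.0592/6)(18.075) = +1.222 V.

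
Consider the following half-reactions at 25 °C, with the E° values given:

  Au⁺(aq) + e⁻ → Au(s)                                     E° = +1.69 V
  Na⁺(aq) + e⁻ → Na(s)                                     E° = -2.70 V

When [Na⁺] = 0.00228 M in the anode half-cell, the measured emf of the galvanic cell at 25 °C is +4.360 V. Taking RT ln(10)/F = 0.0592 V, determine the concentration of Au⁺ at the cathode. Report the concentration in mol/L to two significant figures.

0.00071 M

Au⁺/Au is the cathode, Na⁺/Na the anode: E°cell = +4.39 V, n = 1.
Overall reaction: Au⁺(aq) + Na(s) → Au(s) + Na⁺(aq); Q = [Na⁺]^1/[Au⁺]^1.
From E = E° − (0.0592/n) log Q: log Q = (E° − E)·n/0.0592 = (+4.39 − (+4.360))·1/0.0592 = 0.5068.
So 1·log[Au⁺] = 1·log(0.00228) − log Q = -2.6421 − (0.5068) = -3.1489; [Au⁺] = 10^(-3.1489) ≈ 0.00071 M.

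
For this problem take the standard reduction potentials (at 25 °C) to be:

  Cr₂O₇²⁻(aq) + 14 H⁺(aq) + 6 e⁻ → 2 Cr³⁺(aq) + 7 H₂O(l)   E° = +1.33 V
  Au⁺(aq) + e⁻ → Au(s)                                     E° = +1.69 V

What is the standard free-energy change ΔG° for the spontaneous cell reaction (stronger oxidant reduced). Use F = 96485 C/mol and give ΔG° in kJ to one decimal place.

-208.4 kJ

Au⁺/Au (E° = +1.69 V) is the cathode; Cr₂O₇²⁻/Cr³⁺ (E° = +1.33 V) is the anode, so E°cell = +0.36 V.
Balancing electrons gives n = 6 (lcm of 1 and 6).
ΔG° = −nFE° = −(6)(96485)(+0.36) = -208,408 J = -208.4 kJ.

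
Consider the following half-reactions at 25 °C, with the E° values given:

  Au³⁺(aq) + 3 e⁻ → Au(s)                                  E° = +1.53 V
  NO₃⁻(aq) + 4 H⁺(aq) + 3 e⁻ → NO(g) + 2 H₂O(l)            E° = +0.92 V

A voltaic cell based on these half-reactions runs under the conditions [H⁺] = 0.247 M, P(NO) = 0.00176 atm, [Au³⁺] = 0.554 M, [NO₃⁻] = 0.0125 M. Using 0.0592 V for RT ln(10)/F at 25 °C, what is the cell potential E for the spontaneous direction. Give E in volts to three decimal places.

Au³⁺/Au is the cathode (higher E°), NO₃⁻/NO the anode: E°cell = +1.53 − (+0.92) = +0.61 V, n = 3.
Overall: Au³⁺(aq) + NO(g) + 2 H₂O(l) → Au(s) + NO₃⁻(aq) + 4 H⁺(aq)
Q = [NO₃⁻]·[H⁺]^4 / ([Au³⁺]·P(NO)); log Q = -1.321.
E = E° − (0.0592/n) log Q = +0.61 − (0.0592/3)(-1.321) = +0.636 V.

+0.636 V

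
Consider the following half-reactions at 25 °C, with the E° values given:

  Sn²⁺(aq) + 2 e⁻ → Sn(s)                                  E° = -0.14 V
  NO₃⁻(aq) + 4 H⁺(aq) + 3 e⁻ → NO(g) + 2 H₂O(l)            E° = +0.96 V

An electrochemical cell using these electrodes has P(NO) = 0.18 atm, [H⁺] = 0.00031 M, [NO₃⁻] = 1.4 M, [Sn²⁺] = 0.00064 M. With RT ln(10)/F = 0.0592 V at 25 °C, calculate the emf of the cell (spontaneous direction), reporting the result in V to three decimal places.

+0.935 V

NO₃⁻/NO is the cathode (higher E°), Sn²⁺/Sn the anode: E°cell = +0.96 − (-0.14) = +1.10 V, n = 6.
Overall: 2 NO₃⁻(aq) + 8 H⁺(aq) + 3 Sn(s) → 2 NO(g) + 4 H₂O(l) + 3 Sn²⁺(aq)
Q = P(NO)^2·[Sn²⁺]^3 / ([NO₃⁻]^2·[H⁺]^8); log Q = 16.706.
E = E° − (0.0592/n) log Q = +1.10 − (0.0592/6)(16.706) = +0.935 V.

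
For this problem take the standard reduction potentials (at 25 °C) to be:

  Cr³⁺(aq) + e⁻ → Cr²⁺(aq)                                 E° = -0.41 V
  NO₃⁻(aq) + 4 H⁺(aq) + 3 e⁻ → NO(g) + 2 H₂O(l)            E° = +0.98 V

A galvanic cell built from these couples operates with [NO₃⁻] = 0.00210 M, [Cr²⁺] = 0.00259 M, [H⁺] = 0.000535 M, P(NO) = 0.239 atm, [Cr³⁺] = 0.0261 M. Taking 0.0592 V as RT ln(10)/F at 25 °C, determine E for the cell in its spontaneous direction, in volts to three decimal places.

+1.032 V

NO₃⁻/NO is the cathode (higher E°), Cr³⁺/Cr²⁺ the anode: E°cell = +0.98 − (-0.41) = +1.39 V, n = 3.
Overall: NO₃⁻(aq) + 4 H⁺(aq) + 3 Cr²⁺(aq) → NO(g) + 2 H₂O(l) + 3 Cr³⁺(aq)
Q = P(NO)·[Cr³⁺]^3 / ([NO₃⁻]·[H⁺]^4·[Cr²⁺]^3); log Q = 18.153.
E = E° − (0.0592/n) log Q = +1.39 − (0.0592/3)(18.153) = +1.032 V.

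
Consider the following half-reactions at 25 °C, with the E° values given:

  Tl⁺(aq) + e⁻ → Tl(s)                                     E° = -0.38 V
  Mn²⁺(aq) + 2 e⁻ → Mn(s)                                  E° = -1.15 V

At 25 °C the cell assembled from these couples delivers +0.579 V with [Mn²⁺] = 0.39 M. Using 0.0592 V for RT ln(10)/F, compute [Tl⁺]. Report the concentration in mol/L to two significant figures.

Tl⁺/Tl is the cathode, Mn²⁺/Mn the anode: E°cell = +0.77 V, n = 2.
Overall reaction: 2 Tl⁺(aq) + Mn(s) → 2 Tl(s) + Mn²⁺(aq); Q = [Mn²⁺]^1/[Tl⁺]^2.
From E = E° − (0.0592/n) log Q: log Q = (E° − E)·n/0.0592 = (+0.77 − (+0.579))·2/0.0592 = 6.4527.
So 2·log[Tl⁺] = 1·log(0.39) − log Q = -0.4089 − (6.4527) = -6.8616; log[Tl⁺] = -6.8616 / 2 = -3.4308; [Tl⁺] = 10^(-3.4308) ≈ 0.00037 M.

0.00037 M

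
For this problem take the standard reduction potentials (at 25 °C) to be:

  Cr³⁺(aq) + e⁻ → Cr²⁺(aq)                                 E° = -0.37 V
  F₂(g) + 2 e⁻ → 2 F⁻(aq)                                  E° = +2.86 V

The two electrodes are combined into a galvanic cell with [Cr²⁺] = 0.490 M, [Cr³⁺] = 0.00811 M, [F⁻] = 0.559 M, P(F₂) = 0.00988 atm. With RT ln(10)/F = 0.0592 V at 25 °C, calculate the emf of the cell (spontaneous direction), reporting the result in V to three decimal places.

+3.291 V

F₂/F⁻ is the cathode (higher E°), Cr³⁺/Cr²⁺ the anode: E°cell = +2.86 − (-0.37) = +3.23 V, n = 2.
Overall: F₂(g) + 2 Cr²⁺(aq) → 2 F⁻(aq) + 2 Cr³⁺(aq)
Q = [F⁻]^2·[Cr³⁺]^2 / (P(F₂)·[Cr²⁺]^2); log Q = -2.062.
E = E° − (0.0592/n) log Q = +3.23 − (0.0592/2)(-2.062) = +3.291 V.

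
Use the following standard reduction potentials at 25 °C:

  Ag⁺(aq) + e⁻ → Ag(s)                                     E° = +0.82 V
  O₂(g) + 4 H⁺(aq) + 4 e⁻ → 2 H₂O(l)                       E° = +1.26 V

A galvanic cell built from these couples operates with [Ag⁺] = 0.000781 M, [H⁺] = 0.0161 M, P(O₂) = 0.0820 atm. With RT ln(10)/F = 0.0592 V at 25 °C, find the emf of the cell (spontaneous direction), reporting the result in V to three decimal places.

O₂/H₂O is the cathode (higher E°), Ag⁺/Ag the anode: E°cell = +1.26 − (+0.82) = +0.44 V, n = 4.
Overall: O₂(g) + 4 H⁺(aq) + 4 Ag(s) → 2 H₂O(l) + 4 Ag⁺(aq)
Q = [Ag⁺]^4 / (P(O₂)·[H⁺]^4); log Q = -4.171.
E = E° − (0.0592/n) log Q = +0.44 − (0.0592/4)(-4.171) = +0.502 V.

+0.502 V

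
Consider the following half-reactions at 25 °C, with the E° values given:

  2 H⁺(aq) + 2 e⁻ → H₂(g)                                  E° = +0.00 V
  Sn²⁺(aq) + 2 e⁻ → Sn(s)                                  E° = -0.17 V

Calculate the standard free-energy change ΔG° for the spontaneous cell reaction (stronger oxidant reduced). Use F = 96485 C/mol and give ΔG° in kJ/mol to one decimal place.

-32.8 kJ/mol

H⁺/H₂ (E° = +0.00 V) is the cathode; Sn²⁺/Sn (E° = -0.17 V) is the anode, so E°cell = +0.17 V.
Balancing electrons gives n = 2 (lcm of 2 and 2).
ΔG° = −nFE° = −(2)(96485)(+0.17) = -32,805 J = -32.8 kJ/mol.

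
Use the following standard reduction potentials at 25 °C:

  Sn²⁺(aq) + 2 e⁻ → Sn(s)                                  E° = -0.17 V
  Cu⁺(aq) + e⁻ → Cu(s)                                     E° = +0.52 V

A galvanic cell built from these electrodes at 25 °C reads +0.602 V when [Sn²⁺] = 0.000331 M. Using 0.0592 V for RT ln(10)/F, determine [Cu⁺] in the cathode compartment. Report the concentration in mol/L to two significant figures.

0.00059 M

Cu⁺/Cu is the cathode, Sn²⁺/Sn the anode: E°cell = +0.69 V, n = 2.
Overall reaction: 2 Cu⁺(aq) + Sn(s) → 2 Cu(s) + Sn²⁺(aq); Q = [Sn²⁺]^1/[Cu⁺]^2.
From E = E° − (0.0592/n) log Q: log Q = (E° − E)·n/0.0592 = (+0.69 − (+0.602))·2/0.0592 = 2.9730.
So 2·log[Cu⁺] = 1·log(0.000331) − log Q = -3.4802 − (2.9730) = -6.4532; log[Cu⁺] = -6.4532 / 2 = -3.2266; [Cu⁺] = 10^(-3.2266) ≈ 0.00059 M.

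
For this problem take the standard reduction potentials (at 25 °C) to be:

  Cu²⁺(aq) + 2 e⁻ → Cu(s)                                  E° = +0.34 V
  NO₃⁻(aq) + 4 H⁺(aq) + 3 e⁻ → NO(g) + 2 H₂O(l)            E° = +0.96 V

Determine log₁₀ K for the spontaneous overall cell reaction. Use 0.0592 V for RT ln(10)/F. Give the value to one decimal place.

62.8

Cathode: NO₃⁻/NO; anode: Cu²⁺/Cu. E°cell = +0.62 V, n = 6.
log K = nE°cell / 0.0592 = (6)(+0.62) / 0.0592 = 62.8.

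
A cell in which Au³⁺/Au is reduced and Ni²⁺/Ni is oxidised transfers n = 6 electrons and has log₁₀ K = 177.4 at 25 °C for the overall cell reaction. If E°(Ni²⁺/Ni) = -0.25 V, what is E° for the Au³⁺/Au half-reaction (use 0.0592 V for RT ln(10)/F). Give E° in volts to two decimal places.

E°cell = (0.0592/n)·log K = (0.0592/6)(177.4) = +1.750 V.
Since Au³⁺/Au is the cathode and Ni²⁺/Ni the anode, E°cell = E°(Au³⁺/Au) − E°(Ni²⁺/Ni).
So E°(Au³⁺/Au) = E°cell + E°(Ni²⁺/Ni) = +1.750 + (-0.25) = +1.50 V.

+1.50 V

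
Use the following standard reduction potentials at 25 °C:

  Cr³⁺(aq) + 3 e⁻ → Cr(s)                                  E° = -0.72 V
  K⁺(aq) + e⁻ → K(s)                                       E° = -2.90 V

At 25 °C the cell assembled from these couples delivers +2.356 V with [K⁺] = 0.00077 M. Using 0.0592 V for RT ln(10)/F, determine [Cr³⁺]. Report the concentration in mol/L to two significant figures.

0.38 M

Cr³⁺/Cr is the cathode, K⁺/K the anode: E°cell = +2.18 V, n = 3.
Overall reaction: Cr³⁺(aq) + 3 K(s) → Cr(s) + 3 K⁺(aq); Q = [K⁺]^3/[Cr³⁺]^1.
From E = E° − (0.0592/n) log Q: log Q = (E° − E)·n/0.0592 = (+2.18 − (+2.356))·3/0.0592 = -8.9189.
So 1·log[Cr³⁺] = 3·log(0.00077) − log Q = -9.3405 − (-8.9189) = -0.4216; [Cr³⁺] = 10^(-0.4216) ≈ 0.38 M.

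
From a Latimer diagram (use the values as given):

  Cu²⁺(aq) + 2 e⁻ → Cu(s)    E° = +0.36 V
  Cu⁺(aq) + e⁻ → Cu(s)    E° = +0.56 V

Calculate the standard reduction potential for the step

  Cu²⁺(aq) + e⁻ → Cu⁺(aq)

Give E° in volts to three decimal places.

+0.160 V

Sequential free energies add, so n₃E°₃ = n₁E°₁ + n₂E°₂.
With n₃ = 2, and the known step contributing 1×(+0.56) V, the unknown satisfies 1·E° = 2×(+0.36) − 1×(+0.56) = +0.160.
E° = +0.160 / 1 = +0.160 V.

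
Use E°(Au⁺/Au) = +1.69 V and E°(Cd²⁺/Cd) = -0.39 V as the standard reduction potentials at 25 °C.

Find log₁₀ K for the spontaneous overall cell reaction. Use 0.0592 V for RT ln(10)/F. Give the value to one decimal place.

70.3

Cathode: Au⁺/Au; anode: Cd²⁺/Cd. E°cell = +2.08 V, n = 2.
log K = nE°cell / 0.0592 = (2)(+2.08) / 0.0592 = 70.3.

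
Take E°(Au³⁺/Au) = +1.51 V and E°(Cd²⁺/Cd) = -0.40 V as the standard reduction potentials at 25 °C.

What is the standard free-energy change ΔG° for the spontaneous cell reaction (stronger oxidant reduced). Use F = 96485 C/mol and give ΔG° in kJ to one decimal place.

Au³⁺/Au (E° = +1.51 V) is the cathode; Cd²⁺/Cd (E° = -0.40 V) is the anode, so E°cell = +1.91 V.
Balancing electrons gives n = 6 (lcm of 3 and 2).
ΔG° = −nFE° = −(6)(96485)(+1.91) = -1,105,718 J = -1105.7 kJ.

-1105.7 kJ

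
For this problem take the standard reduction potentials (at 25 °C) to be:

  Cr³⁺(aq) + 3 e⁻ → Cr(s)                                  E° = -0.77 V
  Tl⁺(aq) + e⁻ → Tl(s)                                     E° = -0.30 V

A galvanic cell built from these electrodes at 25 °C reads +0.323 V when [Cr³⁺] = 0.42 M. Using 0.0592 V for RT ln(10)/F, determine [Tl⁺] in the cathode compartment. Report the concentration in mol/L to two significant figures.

0.0025 M

Tl⁺/Tl is the cathode, Cr³⁺/Cr the anode: E°cell = +0.47 V, n = 3.
Overall reaction: 3 Tl⁺(aq) + Cr(s) → 3 Tl(s) + Cr³⁺(aq); Q = [Cr³⁺]^1/[Tl⁺]^3.
From E = E° − (0.0592/n) log Q: log Q = (E° − E)·n/0.0592 = (+0.47 − (+0.323))·3/0.0592 = 7.4493.
So 3·log[Tl⁺] = 1·log(0.42) − log Q = -0.3768 − (7.4493) = -7.8261; log[Tl⁺] = -7.8261 / 3 = -2.6087; [Tl⁺] = 10^(-2.6087) ≈ 0.0025 M.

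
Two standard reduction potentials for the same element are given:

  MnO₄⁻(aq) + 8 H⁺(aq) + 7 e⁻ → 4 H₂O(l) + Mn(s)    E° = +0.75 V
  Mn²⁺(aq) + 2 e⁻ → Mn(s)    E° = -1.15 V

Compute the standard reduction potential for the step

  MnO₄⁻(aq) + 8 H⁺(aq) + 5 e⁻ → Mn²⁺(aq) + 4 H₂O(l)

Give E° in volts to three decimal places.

Sequential free energies add, so n₃E°₃ = n₁E°₁ + n₂E°₂.
With n₃ = 7, and the known step contributing 2×(-1.15) V, the unknown satisfies 5·E° = 7×(+0.75) − 2×(-1.15) = +7.550.
E° = +7.550 / 5 = +1.510 V.

+1.510 V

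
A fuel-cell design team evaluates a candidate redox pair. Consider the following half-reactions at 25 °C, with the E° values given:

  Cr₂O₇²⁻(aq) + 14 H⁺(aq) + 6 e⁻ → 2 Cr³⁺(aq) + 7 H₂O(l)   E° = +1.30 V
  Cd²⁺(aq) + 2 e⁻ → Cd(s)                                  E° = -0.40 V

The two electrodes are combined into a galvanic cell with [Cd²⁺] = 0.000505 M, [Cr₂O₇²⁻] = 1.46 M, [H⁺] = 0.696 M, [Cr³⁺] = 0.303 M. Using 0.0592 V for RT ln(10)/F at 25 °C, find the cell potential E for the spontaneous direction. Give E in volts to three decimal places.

+1.788 V

Cr₂O₇²⁻/Cr³⁺ is the cathode (higher E°), Cd²⁺/Cd the anode: E°cell = +1.30 − (-0.40) = +1.70 V, n = 6.
Overall: Cr₂O₇²⁻(aq) + 14 H⁺(aq) + 3 Cd(s) → 2 Cr³⁺(aq) + 7 H₂O(l) + 3 Cd²⁺(aq)
Q = [Cr³⁺]^2·[Cd²⁺]^3 / ([Cr₂O₇²⁻]·[H⁺]^14); log Q = -8.888.
E = E° − (0.0592/n) log Q = +1.70 − (0.0592/6)(-8.888) = +1.788 V.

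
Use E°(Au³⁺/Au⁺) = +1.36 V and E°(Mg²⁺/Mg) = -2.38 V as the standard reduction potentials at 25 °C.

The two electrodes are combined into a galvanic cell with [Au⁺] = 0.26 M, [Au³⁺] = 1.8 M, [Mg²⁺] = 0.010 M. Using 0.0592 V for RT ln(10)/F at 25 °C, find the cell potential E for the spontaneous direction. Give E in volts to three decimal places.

Au³⁺/Au⁺ is the cathode (higher E°), Mg²⁺/Mg the anode: E°cell = +1.36 − (-2.38) = +3.74 V, n = 2.
Overall: Au³⁺(aq) + Mg(s) → Au⁺(aq) + Mg²⁺(aq)
Q = [Au⁺]·[Mg²⁺] / ([Au³⁺]); log Q = -2.840.
E = E° − (0.0592/n) log Q = +3.74 − (0.0592/2)(-2.840) = +3.824 V.

+3.824 V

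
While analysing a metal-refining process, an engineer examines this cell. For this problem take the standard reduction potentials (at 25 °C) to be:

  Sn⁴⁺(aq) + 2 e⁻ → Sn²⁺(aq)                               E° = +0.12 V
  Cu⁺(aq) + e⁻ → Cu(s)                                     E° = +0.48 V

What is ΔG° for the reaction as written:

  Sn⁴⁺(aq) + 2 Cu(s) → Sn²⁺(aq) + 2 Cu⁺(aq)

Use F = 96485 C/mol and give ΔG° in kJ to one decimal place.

As written, Sn⁴⁺/Sn²⁺ is reduced (cathode) and Cu⁺/Cu is oxidised (anode), so E°cell = (+0.12) − (+0.48) = -0.36 V.
Balancing electrons gives n = 2.
ΔG° = −nFE° = −(2)(96485)(-0.36) = 69,469 J = +69.5 kJ.

+69.5 kJ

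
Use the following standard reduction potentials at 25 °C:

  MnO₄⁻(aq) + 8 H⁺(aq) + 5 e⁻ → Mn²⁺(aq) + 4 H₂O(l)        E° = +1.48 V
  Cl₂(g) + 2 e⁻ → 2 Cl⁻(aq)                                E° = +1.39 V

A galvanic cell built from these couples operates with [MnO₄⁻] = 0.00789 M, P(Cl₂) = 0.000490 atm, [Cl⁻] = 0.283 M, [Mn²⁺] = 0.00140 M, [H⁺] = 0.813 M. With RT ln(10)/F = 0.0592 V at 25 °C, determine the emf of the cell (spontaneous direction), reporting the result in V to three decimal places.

+0.156 V

MnO₄⁻/Mn²⁺ is the cathode (higher E°), Cl₂/Cl⁻ the anode: E°cell = +1.48 − (+1.39) = +0.09 V, n = 10.
Overall: 2 MnO₄⁻(aq) + 16 H⁺(aq) + 10 Cl⁻(aq) → 2 Mn²⁺(aq) + 8 H₂O(l) + 5 Cl₂(g)
Q = [Mn²⁺]^2·P(Cl₂)^5 / ([MnO₄⁻]^2·[H⁺]^16·[Cl⁻]^10); log Q = -11.130.
E = E° − (0.0592/n) log Q = +0.09 − (0.0592/10)(-11.130) = +0.156 V.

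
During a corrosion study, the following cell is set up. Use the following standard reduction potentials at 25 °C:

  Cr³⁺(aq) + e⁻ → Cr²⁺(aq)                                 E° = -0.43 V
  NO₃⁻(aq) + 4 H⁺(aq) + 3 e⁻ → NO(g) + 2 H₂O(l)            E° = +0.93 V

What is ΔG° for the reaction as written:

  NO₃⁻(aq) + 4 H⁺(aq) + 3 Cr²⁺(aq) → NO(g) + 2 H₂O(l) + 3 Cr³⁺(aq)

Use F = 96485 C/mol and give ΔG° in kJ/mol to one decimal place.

-393.7 kJ/mol

As written, NO₃⁻/NO is reduced (cathode) and Cr³⁺/Cr²⁺ is oxidised (anode), so E°cell = (+0.93) − (-0.43) = +1.36 V.
Balancing electrons gives n = 3.
ΔG° = −nFE° = −(3)(96485)(+1.36) = -393,659 J = -393.7 kJ/mol.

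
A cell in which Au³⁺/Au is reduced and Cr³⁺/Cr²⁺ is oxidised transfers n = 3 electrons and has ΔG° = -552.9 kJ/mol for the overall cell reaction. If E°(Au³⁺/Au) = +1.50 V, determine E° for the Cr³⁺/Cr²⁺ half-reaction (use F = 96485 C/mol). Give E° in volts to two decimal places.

E°cell = −ΔG°/(nF) = −(-552.9×10³)/((3)(96485)) = +1.910 V.
Since Au³⁺/Au is the cathode and Cr³⁺/Cr²⁺ the anode, E°cell = E°(Au³⁺/Au) − E°(Cr³⁺/Cr²⁺).
So E°(Cr³⁺/Cr²⁺) = E°(Au³⁺/Au) − E°cell = (+1.50) − (+1.910) = -0.41 V.

-0.41 V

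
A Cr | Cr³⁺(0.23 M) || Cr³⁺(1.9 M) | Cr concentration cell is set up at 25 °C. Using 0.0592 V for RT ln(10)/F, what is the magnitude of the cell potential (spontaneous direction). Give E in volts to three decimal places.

For a concentration cell E°cell = 0. The 1.9 M side is the cathode (reduction is favoured where [Cr³⁺] is higher).
With n = 3, E = −(0.0592/3) log([Cr³⁺]ₐₙ/[Cr³⁺]꜀ₐₜ) = −(0.0592/3) log(0.23/1.9) = −(0.0592/3)(-0.917) = +0.018 V.

+0.018 V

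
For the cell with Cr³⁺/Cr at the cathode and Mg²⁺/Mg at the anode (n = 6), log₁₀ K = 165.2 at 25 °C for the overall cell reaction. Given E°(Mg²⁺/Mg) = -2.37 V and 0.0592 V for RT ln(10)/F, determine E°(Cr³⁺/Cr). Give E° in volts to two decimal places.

-0.74 V

E°cell = (0.0592/n)·log K = (0.0592/6)(165.2) = +1.630 V.
Since Cr³⁺/Cr is the cathode and Mg²⁺/Mg the anode, E°cell = E°(Cr³⁺/Cr) − E°(Mg²⁺/Mg).
So E°(Cr³⁺/Cr) = E°cell + E°(Mg²⁺/Mg) = +1.630 + (-2.37) = -0.74 V.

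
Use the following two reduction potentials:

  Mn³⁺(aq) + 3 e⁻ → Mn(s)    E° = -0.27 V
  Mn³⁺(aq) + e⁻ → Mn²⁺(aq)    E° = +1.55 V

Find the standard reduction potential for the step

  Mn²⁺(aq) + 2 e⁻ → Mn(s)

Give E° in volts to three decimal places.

Sequential free energies add, so n₃E°₃ = n₁E°₁ + n₂E°₂.
With n₃ = 3, and the known step contributing 1×(+1.55) V, the unknown satisfies 2·E° = 3×(-0.27) − 1×(+1.55) = -2.360.
E° = -2.360 / 2 = -1.180 V.

-1.180 V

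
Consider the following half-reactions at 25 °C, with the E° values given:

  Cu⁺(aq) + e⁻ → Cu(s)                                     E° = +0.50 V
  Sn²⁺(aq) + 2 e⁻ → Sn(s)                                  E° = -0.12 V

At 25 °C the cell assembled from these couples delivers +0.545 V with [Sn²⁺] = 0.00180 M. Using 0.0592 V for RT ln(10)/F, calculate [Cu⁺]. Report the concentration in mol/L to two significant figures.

Cu⁺/Cu is the cathode, Sn²⁺/Sn the anode: E°cell = +0.62 V, n = 2.
Overall reaction: 2 Cu⁺(aq) + Sn(s) → 2 Cu(s) + Sn²⁺(aq); Q = [Sn²⁺]^1/[Cu⁺]^2.
From E = E° − (0.0592/n) log Q: log Q = (E° − E)·n/0.0592 = (+0.62 − (+0.545))·2/0.0592 = 2.5338.
So 2·log[Cu⁺] = 1·log(0.0018) − log Q = -2.7447 − (2.5338) = -5.2785; log[Cu⁺] = -5.2785 / 2 = -2.6393; [Cu⁺] = 10^(-2.6393) ≈ 0.0023 M.

0.0023 M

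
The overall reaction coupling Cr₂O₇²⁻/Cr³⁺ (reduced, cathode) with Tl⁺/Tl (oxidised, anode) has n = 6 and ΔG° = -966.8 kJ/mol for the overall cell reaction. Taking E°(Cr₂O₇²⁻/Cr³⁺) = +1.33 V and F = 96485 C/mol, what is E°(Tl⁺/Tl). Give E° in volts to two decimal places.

E°cell = −ΔG°/(nF) = −(-966.8×10³)/((6)(96485)) = +1.670 V.
Since Cr₂O₇²⁻/Cr³⁺ is the cathode and Tl⁺/Tl the anode, E°cell = E°(Cr₂O₇²⁻/Cr³⁺) − E°(Tl⁺/Tl).
So E°(Tl⁺/Tl) = E°(Cr₂O₇²⁻/Cr³⁺) − E°cell = (+1.33) − (+1.670) = -0.34 V.

-0.34 V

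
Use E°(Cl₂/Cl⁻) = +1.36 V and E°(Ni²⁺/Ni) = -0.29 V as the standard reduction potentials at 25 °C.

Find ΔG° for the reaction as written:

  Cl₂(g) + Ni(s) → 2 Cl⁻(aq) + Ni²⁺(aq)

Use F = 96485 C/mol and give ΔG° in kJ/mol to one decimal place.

-318.4 kJ/mol

As written, Cl₂/Cl⁻ is reduced (cathode) and Ni²⁺/Ni is oxidised (anode), so E°cell = (+1.36) − (-0.29) = +1.65 V.
Balancing electrons gives n = 2.
ΔG° = −nFE° = −(2)(96485)(+1.65) = -318,400 J = -318.4 kJ/mol.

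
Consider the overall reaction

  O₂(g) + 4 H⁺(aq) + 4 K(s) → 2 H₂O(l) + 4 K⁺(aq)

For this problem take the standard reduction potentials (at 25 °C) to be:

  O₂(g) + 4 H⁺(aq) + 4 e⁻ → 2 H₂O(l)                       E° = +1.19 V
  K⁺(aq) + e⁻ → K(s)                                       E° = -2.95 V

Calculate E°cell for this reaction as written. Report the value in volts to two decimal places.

+4.14 V

The O₂/H₂O couple has the higher reduction potential, so it is the cathode; K⁺/K is oxidised at the anode.
E°cell = E°(cathode) − E°(anode) = (+1.19) − (-2.95) = +4.14 V.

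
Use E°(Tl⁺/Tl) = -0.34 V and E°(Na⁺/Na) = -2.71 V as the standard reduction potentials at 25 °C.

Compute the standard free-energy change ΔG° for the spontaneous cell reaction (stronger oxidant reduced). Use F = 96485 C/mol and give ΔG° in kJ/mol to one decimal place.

-228.7 kJ/mol

Tl⁺/Tl (E° = -0.34 V) is the cathode; Na⁺/Na (E° = -2.71 V) is the anode, so E°cell = +2.37 V.
Balancing electrons gives n = 1 (lcm of 1 and 1).
ΔG° = −nFE° = −(1)(96485)(+2.37) = -228,669 J = -228.7 kJ/mol.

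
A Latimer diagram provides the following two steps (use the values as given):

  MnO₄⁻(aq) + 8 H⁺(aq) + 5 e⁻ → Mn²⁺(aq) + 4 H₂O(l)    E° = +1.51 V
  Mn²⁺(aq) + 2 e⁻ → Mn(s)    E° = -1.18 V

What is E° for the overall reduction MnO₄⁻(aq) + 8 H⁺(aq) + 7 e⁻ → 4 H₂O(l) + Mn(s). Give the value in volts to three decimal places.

+0.741 V

Adding the free-energy changes (−nFE°) of the two steps gives −n₃FE°₃ = −n₁FE°₁ − n₂FE°₂.
E°₃ = (5×+1.51 + 2×-1.18) / 7 = (+5.190) / 7 = +0.741 V.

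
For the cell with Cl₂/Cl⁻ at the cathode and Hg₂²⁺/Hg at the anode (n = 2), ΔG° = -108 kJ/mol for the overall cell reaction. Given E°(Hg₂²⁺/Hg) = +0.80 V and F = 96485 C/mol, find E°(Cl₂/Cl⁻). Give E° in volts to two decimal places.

E°cell = −ΔG°/(nF) = −(-108×10³)/((2)(96485)) = +0.560 V.
Since Cl₂/Cl⁻ is the cathode and Hg₂²⁺/Hg the anode, E°cell = E°(Cl₂/Cl⁻) − E°(Hg₂²⁺/Hg).
So E°(Cl₂/Cl⁻) = E°cell + E°(Hg₂²⁺/Hg) = +0.560 + (+0.80) = +1.36 V.

+1.36 V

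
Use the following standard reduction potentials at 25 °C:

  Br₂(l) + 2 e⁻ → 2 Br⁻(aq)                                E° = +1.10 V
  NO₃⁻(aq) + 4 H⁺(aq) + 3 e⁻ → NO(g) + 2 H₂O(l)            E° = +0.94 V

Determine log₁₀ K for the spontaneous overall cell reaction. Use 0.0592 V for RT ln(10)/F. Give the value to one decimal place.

16.2

Cathode: Br₂/Br⁻; anode: NO₃⁻/NO. E°cell = +0.16 V, n = 6.
log K = nE°cell / 0.0592 = (6)(+0.16) / 0.0592 = 16.2.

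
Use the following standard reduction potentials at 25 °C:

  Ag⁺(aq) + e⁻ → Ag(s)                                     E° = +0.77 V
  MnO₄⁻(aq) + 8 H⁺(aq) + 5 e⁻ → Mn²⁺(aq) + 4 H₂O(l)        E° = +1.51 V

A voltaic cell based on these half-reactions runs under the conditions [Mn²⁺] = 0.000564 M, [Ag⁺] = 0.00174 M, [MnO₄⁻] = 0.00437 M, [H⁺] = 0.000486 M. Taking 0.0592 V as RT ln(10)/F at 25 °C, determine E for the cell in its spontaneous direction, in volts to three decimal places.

+0.600 V

MnO₄⁻/Mn²⁺ is the cathode (higher E°), Ag⁺/Ag the anode: E°cell = +1.51 − (+0.77) = +0.74 V, n = 5.
Overall: MnO₄⁻(aq) + 8 H⁺(aq) + 5 Ag(s) → Mn²⁺(aq) + 4 H₂O(l) + 5 Ag⁺(aq)
Q = [Mn²⁺]·[Ag⁺]^5 / ([MnO₄⁻]·[H⁺]^8); log Q = 11.820.
E = E° − (0.0592/n) log Q = +0.74 − (0.0592/5)(11.820) = +0.600 V.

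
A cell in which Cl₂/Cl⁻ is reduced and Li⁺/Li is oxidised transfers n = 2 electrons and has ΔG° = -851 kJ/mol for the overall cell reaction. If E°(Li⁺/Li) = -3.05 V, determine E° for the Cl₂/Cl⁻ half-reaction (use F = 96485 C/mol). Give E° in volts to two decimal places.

+1.36 V

E°cell = −ΔG°/(nF) = −(-851×10³)/((2)(96485)) = +4.410 V.
Since Cl₂/Cl⁻ is the cathode and Li⁺/Li the anode, E°cell = E°(Cl₂/Cl⁻) − E°(Li⁺/Li).
So E°(Cl₂/Cl⁻) = E°cell + E°(Li⁺/Li) = +4.410 + (-3.05) = +1.36 V.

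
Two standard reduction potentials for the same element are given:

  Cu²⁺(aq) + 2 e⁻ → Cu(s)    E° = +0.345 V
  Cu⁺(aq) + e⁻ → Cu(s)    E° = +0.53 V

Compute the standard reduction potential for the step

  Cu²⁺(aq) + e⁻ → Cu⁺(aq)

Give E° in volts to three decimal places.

+0.160 V

Sequential free energies add, so n₃E°₃ = n₁E°₁ + n₂E°₂.
With n₃ = 2, and the known step contributing 1×(+0.53) V, the unknown satisfies 1·E° = 2×(+0.345) − 1×(+0.53) = +0.160.
E° = +0.160 / 1 = +0.160 V.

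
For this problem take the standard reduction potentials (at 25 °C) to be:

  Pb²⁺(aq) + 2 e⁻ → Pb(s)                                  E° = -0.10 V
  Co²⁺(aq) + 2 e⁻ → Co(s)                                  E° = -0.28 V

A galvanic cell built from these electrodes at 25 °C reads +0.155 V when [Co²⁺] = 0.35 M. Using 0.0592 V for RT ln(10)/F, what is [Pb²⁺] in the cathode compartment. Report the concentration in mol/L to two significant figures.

0.050 M

Pb²⁺/Pb is the cathode, Co²⁺/Co the anode: E°cell = +0.18 V, n = 2.
Overall reaction: Pb²⁺(aq) + Co(s) → Pb(s) + Co²⁺(aq); Q = [Co²⁺]^1/[Pb²⁺]^1.
From E = E° − (0.0592/n) log Q: log Q = (E° − E)·n/0.0592 = (+0.18 − (+0.155))·2/0.0592 = 0.8446.
So 1·log[Pb²⁺] = 1·log(0.35) − log Q = -0.4559 − (0.8446) = -1.3005; [Pb²⁺] = 10^(-1.3005) ≈ 0.050 M.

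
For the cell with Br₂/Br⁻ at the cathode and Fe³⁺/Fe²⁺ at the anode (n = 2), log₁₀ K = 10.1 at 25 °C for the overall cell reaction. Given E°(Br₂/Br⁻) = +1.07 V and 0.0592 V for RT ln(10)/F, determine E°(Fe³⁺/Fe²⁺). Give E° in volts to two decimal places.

+0.77 V

E°cell = (0.0592/n)·log K = (0.0592/2)(10.1) = +0.299 V.
Since Br₂/Br⁻ is the cathode and Fe³⁺/Fe²⁺ the anode, E°cell = E°(Br₂/Br⁻) − E°(Fe³⁺/Fe²⁺).
So E°(Fe³⁺/Fe²⁺) = E°(Br₂/Br⁻) − E°cell = (+1.07) − (+0.299) = +0.77 V.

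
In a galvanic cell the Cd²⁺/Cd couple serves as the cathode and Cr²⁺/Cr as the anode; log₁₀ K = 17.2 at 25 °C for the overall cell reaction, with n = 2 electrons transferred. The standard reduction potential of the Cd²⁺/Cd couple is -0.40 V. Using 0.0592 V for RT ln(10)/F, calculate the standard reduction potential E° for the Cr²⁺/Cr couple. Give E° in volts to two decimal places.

E°cell = (0.0592/n)·log K = (0.0592/2)(17.2) = +0.509 V.
Since Cd²⁺/Cd is the cathode and Cr²⁺/Cr the anode, E°cell = E°(Cd²⁺/Cd) − E°(Cr²⁺/Cr).
So E°(Cr²⁺/Cr) = E°(Cd²⁺/Cd) − E°cell = (-0.40) − (+0.509) = -0.91 V.

-0.91 V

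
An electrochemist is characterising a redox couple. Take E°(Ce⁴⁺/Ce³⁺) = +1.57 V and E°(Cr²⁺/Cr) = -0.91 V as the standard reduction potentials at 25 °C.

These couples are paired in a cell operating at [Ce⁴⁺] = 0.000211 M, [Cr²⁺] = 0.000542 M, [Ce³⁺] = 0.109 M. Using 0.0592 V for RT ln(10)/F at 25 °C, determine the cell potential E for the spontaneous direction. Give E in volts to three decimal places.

Ce⁴⁺/Ce³⁺ is the cathode (higher E°), Cr²⁺/Cr the anode: E°cell = +1.57 − (-0.91) = +2.48 V, n = 2.
Overall: 2 Ce⁴⁺(aq) + Cr(s) → 2 Ce³⁺(aq) + Cr²⁺(aq)
Q = [Ce³⁺]^2·[Cr²⁺] / ([Ce⁴⁺]^2); log Q = 2.160.
E = E° − (0.0592/n) log Q = +2.48 − (0.0592/2)(2.160) = +2.416 V.

+2.416 V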